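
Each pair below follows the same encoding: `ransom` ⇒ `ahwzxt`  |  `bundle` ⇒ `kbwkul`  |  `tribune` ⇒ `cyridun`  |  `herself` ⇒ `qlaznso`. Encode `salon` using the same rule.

A repeating key of period 2 is used — shifts +9, +7 over and over.
Applying it to salon: s+9=b, a+7=h, l+9=u, o+7=v, n+9=w.

bhuvw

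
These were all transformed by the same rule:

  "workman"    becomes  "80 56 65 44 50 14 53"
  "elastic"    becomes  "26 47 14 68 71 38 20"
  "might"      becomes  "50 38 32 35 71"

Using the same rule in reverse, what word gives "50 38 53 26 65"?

w(#23)→80 and o(#15)→56: differences scale by 3, so n = 3·pos + 11. Each letter becomes 3×(its alphabet position, a=1..z=26) + 11.
Reversing it on 50 38 53 26 65: 50→(50−11)÷3=13=m, 38→(38−11)÷3=9=i, 53→(53−11)÷3=14=n, 26→(26−11)÷3=5=e, 65→(65−11)÷3=18=r.

miner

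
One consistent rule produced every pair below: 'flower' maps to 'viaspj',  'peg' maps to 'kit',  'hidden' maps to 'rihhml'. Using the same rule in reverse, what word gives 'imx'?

The output letters match the input read backwards, each shifted +4: flower reversed is rewolf. The word is reversed, then every letter is shifted forward by 4.
Undoing it on imx: shift back: i−4=e, m−4=i, x−4=t → eit; then reverse → tie.

tie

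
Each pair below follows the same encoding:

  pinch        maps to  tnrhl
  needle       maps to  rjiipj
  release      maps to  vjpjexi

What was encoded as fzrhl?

bunch

Shifts by position in pinch: pos 0: p→t (+4), pos 1: i→n (+5), pos 2: n→r (+4), pos 3: c→h (+5) — repeating every 2. It's a Vigenère-style cipher with numeric key [4,5]: position i shifts by key[i mod 2].
Reversing it on fzrhl: f−4=b, z−5=u, r−4=n, h−5=c, l−4=h.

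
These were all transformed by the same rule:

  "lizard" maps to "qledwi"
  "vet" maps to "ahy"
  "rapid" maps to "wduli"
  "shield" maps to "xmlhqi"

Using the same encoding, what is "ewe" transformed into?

hbh

The shift depends on letter class: consonant l→q is +5, but vowel i→l is +3. The rule splits by letter class: vowels +3, consonants +5.
Applying it to ewe: e(vowel)+3=h, w(cons)+5=b, e(vowel)+3=h.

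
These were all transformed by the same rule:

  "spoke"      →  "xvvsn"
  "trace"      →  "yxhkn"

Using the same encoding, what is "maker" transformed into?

rgrma

The shift increases by 1 at each position, starting from +5: 5, 6, 7, ….
On maker: m+5=r, a+6=g, k+7=r, e+8=m, r+9=a.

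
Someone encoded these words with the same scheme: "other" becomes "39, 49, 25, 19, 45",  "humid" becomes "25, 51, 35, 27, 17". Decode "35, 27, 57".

mix

o(#15)→39 and t(#20)→49: differences scale by 2, so n = 2·pos + 9. With a=1..z=26, the number is 2·pos + 9.
Reversing it on 35, 27, 57: 35→(35−9)÷2=13=m, 27→(27−9)÷2=9=i, 57→(57−9)÷2=24=x.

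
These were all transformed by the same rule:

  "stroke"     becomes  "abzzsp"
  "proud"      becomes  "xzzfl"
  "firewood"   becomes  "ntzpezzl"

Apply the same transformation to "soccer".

azkkpz

The shift depends on letter class: consonant s→a is +8, but vowel o→z is +11. Vowels shift forward by 11 and consonants shift forward by 8.
On soccer: s(cons)+8=a, o(vowel)+11=z, c(cons)+8=k, c(cons)+8=k, e(vowel)+11=p, r(cons)+8=z.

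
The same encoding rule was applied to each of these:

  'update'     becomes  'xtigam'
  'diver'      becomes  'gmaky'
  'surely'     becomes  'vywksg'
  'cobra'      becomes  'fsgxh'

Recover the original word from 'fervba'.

campus

In update: u→x is +3, p→t is +4, d→i is +5, a→g is +6 — the shift increases by 1 each position. Each letter shifts forward by (position + 3), i.e. 3, 4, 5, … — the shift grows by one for each successive letter.
Reversing it on fervba: f−3=c, e−4=a, r−5=m, v−6=p, b−7=u, a−8=s.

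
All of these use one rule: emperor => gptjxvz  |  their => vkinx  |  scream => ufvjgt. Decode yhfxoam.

website

The shift increases by 1 at each position, starting from +2: 2, 3, 4, ….
Undoing it on yhfxoam: y−2=w, h−3=e, f−4=b, x−5=s, o−6=i, a−7=t, m−8=e.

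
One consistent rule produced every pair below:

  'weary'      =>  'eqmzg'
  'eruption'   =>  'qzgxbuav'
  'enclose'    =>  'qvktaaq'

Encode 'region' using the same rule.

zqouav

Two shifts are in play — +12 for a/e/i/o/u, +8 for every other letter.
For region: r(cons)+8=z, e(vowel)+12=q, g(cons)+8=o, i(vowel)+12=u, o(vowel)+12=a, n(cons)+8=v.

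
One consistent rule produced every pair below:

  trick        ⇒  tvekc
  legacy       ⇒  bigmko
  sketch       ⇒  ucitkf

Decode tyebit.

t(19)→t(19) and r(17)→v(21) fit y≡25x+12 (mod 26); the inverse of 25 mod 26 is 25. Each letter's alphabet position (a=0..z=25) is mapped through 25·x+12 mod 26 — an affine cipher.
Decoding tyebit: t(19)→25·(19−12)≡19=t; y(24)→25·(24−12)≡14=o; e(4)→25·(4−12)≡8=i; b(1)→25·(1−12)≡11=l; i(8)→25·(8−12)≡4=e; t(19)→25·(19−12)≡19=t (all mod 26).

toilet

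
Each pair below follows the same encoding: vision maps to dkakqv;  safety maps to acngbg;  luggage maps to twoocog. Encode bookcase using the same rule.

jqqskcag

The rule splits by letter class: vowels +2, consonants +8.
For bookcase: b(cons)+8=j, o(vowel)+2=q, o(vowel)+2=q, k(cons)+8=s, c(cons)+8=k, a(vowel)+2=c, s(cons)+8=a, e(vowel)+2=g.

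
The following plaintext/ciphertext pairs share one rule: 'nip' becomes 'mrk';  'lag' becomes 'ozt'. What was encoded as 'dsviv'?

where

Each pair mirrors across the alphabet (n↔m, i↔r, p↔k): positions sum to 25. This is the alphabet-reversal cipher (Atbash): a becomes z, b becomes y, etc.
Decoding dsviv: d↔w, s↔h, v↔e, i↔r, v↔e.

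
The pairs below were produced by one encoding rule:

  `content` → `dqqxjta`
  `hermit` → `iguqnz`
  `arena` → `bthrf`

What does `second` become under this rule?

tgfssj

In content: c→d is +1, o→q is +2, n→q is +3, t→x is +4 — the shift increases by 1 each position. Each letter shifts forward by (position + 1), i.e. 1, 2, 3, … — the shift grows by one for each successive letter.
Applying it to second: s+1=t, e+2=g, c+3=f, o+4=s, n+5=s, d+6=j.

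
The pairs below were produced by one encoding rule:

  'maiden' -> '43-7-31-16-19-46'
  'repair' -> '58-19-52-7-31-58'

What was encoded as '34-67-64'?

jut

m(#13)→43 and a(#1)→7: differences scale by 3, so n = 3·pos + 4. With a=1..z=26, the number is 3·pos + 4.
Decoding 34-67-64: 34→(34−4)÷3=10=j, 67→(67−4)÷3=21=u, 64→(64−4)÷3=20=t.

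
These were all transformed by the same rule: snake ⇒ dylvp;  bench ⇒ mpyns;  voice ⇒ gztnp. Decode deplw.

Compare letters: s→d is +11, n→y is +11, a→l is +11 — a constant shift. It's a constant shift of +11 (ROT11).
Undoing it on deplw: d−11=s, e−11=t, p−11=e, l−11=a, w−11=l.

steal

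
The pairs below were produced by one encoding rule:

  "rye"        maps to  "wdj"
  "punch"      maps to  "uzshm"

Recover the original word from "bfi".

wad

Each letter is shifted forward by 5 in the alphabet (a Caesar shift of +5).
Reversing it on bfi: b−5=w, f−5=a, i−5=d.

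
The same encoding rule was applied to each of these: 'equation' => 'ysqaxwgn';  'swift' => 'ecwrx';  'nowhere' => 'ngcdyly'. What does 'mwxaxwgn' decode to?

citation

Treating letters as 0–25, the rule is x ↦ 19x + 0 (mod 26).
Reversing it on mwxaxwgn: m(12)→11·(12−0)≡2=c; w(22)→11·(22−0)≡8=i; x(23)→11·(23−0)≡19=t; a(0)→11·(0−0)≡0=a; x(23)→11·(23−0)≡19=t; w(22)→11·(22−0)≡8=i; g(6)→11·(6−0)≡14=o; n(13)→11·(13−0)≡13=n (all mod 26).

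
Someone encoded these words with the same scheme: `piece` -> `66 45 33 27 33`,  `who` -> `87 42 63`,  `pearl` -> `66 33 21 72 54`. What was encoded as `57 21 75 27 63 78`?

mascot

The formula is n = 3×(alphabet index, a=1) + 18.
Decoding 57 21 75 27 63 78: 57→(57−18)÷3=13=m, 21→(21−18)÷3=1=a, 75→(75−18)÷3=19=s, 27→(27−18)÷3=3=c, 63→(63−18)÷3=15=o, 78→(78−18)÷3=20=t.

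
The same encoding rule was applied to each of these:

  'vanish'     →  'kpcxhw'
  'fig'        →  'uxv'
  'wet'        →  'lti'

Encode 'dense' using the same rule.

Compare letters: v→k is +15, a→p is +15, n→c is +15 — a constant shift. It's a constant shift of +15 (ROT15).
For dense: d+15=s, e+15=t, n+15=c, s+15=h, e+15=t.

stcht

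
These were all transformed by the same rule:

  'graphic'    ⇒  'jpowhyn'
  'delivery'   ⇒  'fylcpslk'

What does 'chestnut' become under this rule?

abuazloj

Two steps: reverse the string, then apply a Caesar shift of +7.
For chestnut: reverse → tuntsehc; then shift: t+7=a, u+7=b, n+7=u, t+7=a, s+7=z, e+7=l, h+7=o, c+7=j.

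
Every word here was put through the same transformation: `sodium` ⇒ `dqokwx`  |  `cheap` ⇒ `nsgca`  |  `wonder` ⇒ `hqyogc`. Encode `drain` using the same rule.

occky

The shift depends on letter class: consonant s→d is +11, but vowel o→q is +2. Two shifts are in play — +2 for a/e/i/o/u, +11 for every other letter.
For drain: d(cons)+11=o, r(cons)+11=c, a(vowel)+2=c, i(vowel)+2=k, n(cons)+11=y.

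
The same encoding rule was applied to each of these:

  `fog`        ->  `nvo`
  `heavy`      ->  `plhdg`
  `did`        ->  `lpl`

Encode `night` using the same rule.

vpopb

Vowels shift forward by 7 and consonants shift forward by 8.
On night: n(cons)+8=v, i(vowel)+7=p, g(cons)+8=o, h(cons)+8=p, t(cons)+8=b.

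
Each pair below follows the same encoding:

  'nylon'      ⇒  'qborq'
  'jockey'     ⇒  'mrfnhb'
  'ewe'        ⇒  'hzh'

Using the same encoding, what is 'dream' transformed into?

Compare letters: n→q is +3, y→b is +3, l→o is +3 — a constant shift. Each letter is shifted forward by 3 in the alphabet (a Caesar shift of +3).
For dream: d+3=g, r+3=u, e+3=h, a+3=d, m+3=p.

guhdp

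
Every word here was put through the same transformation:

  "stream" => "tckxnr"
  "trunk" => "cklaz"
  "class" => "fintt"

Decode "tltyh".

s(18)→t(19) and t(19)→c(2) fit y≡9x+13 (mod 26); the inverse of 9 mod 26 is 3. Each letter's alphabet position (a=0..z=25) is mapped through 9·x+13 mod 26 — an affine cipher.
Decoding tltyh: t(19)→3·(19−13)≡18=s; l(11)→3·(11−13)≡20=u; t(19)→3·(19−13)≡18=s; y(24)→3·(24−13)≡7=h; h(7)→3·(7−13)≡8=i (all mod 26).

sushi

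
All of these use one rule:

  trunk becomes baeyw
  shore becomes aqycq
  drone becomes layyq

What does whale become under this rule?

eqkwq

Letter i (0-indexed) is shifted by i+8, so successive shifts are 8, 9, 10, ….
Applying it to whale: w+8=e, h+9=q, a+10=k, l+11=w, e+12=q.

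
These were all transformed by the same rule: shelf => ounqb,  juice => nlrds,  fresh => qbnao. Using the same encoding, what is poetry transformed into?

The word is reversed, then every letter is shifted forward by 9.
Applying it to poetry: reverse → yrteop; then shift: y+9=h, r+9=a, t+9=c, e+9=n, o+9=x, p+9=y.

hacnxy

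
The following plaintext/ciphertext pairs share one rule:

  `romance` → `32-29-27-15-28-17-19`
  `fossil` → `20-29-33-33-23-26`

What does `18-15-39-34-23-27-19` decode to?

Letters become their 1-based position plus 14 (so a→15, b→16, …).
Reversing it on 18-15-39-34-23-27-19: 18→(18−14)÷1=4=d, 15→(15−14)÷1=1=a, 39→(39−14)÷1=25=y, 34→(34−14)÷1=20=t, 23→(23−14)÷1=9=i, 27→(27−14)÷1=13=m, 19→(19−14)÷1=5=e.

daytime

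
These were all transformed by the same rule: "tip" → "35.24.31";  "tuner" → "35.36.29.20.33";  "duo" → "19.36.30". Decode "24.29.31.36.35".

t is letter #20 and maps to 35: an offset of 15. The number is (letter's place in the alphabet, a=1) + 15.
Reversing it on 24.29.31.36.35: 24→(24−15)÷1=9=i, 29→(29−15)÷1=14=n, 31→(31−15)÷1=16=p, 36→(36−15)÷1=21=u, 35→(35−15)÷1=20=t.

input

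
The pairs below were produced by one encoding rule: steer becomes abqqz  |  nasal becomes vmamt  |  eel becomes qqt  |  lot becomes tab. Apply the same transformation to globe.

The rule splits by letter class: vowels +12, consonants +8.
On globe: g(cons)+8=o, l(cons)+8=t, o(vowel)+12=a, b(cons)+8=j, e(vowel)+12=q.

otajq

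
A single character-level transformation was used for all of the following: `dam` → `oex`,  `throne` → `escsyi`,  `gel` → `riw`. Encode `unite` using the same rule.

The shift depends on letter class: consonant d→o is +11, but vowel a→e is +4. Two shifts are in play — +4 for a/e/i/o/u, +11 for every other letter.
On unite: u(vowel)+4=y, n(cons)+11=y, i(vowel)+4=m, t(cons)+11=e, e(vowel)+4=i.

yymei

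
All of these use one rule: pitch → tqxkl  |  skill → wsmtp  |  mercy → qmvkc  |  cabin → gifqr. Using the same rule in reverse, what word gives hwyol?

A repeating key of period 2 is used — shifts +4, +8 over and over.
Undoing it on hwyol: h−4=d, w−8=o, y−4=u, o−8=g, l−4=h.

dough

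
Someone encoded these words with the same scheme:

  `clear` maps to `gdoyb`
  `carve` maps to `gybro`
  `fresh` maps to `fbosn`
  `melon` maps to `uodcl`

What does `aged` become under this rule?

ywox

c(2)→g(6) and l(11)→d(3) fit y≡17x+24 (mod 26); the inverse of 17 mod 26 is 23. This is an affine cipher: with a=0,…,z=25, each position x becomes (17x+24) mod 26.
For aged: a(0)→17·0+24≡24=y; g(6)→17·6+24≡22=w; e(4)→17·4+24≡14=o; d(3)→17·3+24≡23=x (all mod 26).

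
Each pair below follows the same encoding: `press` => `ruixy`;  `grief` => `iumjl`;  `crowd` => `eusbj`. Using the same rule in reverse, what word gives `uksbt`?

Letter i (0-indexed) is shifted by i+2, so successive shifts are 2, 3, 4, ….
Reversing it on uksbt: u−2=s, k−3=h, s−4=o, b−5=w, t−6=n.

shown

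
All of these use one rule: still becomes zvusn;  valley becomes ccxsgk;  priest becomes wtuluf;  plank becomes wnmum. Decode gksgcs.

A repeating key of period 3 is used — shifts +7, +2, +12 over and over.
Decoding gksgcs: g−7=z, k−2=i, s−12=g, g−7=z, c−2=a, s−12=g.

zigzag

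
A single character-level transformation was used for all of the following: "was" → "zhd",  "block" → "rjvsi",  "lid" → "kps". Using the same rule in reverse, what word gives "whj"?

Two steps: reverse the string, then apply a Caesar shift of +7.
Undoing it on whj: shift back: w−7=p, h−7=a, j−7=c → pac; then reverse → cap.

cap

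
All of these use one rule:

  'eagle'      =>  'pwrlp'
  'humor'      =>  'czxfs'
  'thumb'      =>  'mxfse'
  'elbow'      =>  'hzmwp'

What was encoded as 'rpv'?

keg

Two steps: reverse the string, then apply a Caesar shift of +11.
Reversing it on rpv: shift back: r−11=g, p−11=e, v−11=k → gek; then reverse → keg.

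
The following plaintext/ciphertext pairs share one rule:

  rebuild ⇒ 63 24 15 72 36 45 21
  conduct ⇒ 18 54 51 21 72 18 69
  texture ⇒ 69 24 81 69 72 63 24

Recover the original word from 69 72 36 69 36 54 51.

tuition

r(#18)→63 and e(#5)→24: differences scale by 3, so n = 3·pos + 9. The formula is n = 3×(alphabet index, a=1) + 9.
Decoding 69 72 36 69 36 54 51: 69→(69−9)÷3=20=t, 72→(72−9)÷3=21=u, 36→(36−9)÷3=9=i, 69→(69−9)÷3=20=t, 36→(36−9)÷3=9=i, 54→(54−9)÷3=15=o, 51→(51−9)÷3=14=n.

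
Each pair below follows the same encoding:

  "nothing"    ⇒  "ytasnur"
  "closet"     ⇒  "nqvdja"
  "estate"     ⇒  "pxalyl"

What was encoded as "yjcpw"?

never

Shifts by position in nothing: pos 0: n→y (+11), pos 1: o→t (+5), pos 2: t→a (+7), pos 3: h→s (+11), pos 4: i→n (+5), pos 5: n→u (+7) — repeating every 3. The shifts repeat in a cycle of length 3: positions 0,1,… shift by +11, +5, +7, then the pattern repeats.
Reversing it on yjcpw: y−11=n, j−5=e, c−7=v, p−11=e, w−5=r.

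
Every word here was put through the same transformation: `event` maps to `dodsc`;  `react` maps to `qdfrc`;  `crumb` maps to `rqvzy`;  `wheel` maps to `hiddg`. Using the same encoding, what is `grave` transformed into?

e(4)→d(3) and v(21)→o(14) fit y≡19x+5 (mod 26); the inverse of 19 mod 26 is 11. This is an affine cipher: with a=0,…,z=25, each position x becomes (19x+5) mod 26.
For grave: g(6)→19·6+5≡15=p; r(17)→19·17+5≡16=q; a(0)→19·0+5≡5=f; v(21)→19·21+5≡14=o; e(4)→19·4+5≡3=d (all mod 26).

pqfod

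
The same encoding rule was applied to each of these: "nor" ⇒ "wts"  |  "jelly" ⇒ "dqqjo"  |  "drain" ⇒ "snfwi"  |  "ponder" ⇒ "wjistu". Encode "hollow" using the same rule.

The output letters match the input read backwards, each shifted +5: nor reversed is ron. Two steps: reverse the string, then apply a Caesar shift of +5.
Applying it to hollow: reverse → wolloh; then shift: w+5=b, o+5=t, l+5=q, l+5=q, o+5=t, h+5=m.

btqqtm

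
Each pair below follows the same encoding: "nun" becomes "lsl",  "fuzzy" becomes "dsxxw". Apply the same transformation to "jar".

Compare letters: n→l is +24, u→s is +24, n→l is +24 — a constant shift. Each letter is shifted forward by 24 in the alphabet (a Caesar shift of +24).
Applying it to jar: j+24=h, a+24=y, r+24=p.

hyp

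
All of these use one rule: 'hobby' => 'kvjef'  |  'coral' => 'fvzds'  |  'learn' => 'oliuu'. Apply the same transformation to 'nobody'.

qvjrkg

Shifts by position in hobby: pos 0: h→k (+3), pos 1: o→v (+7), pos 2: b→j (+8), pos 3: b→e (+3), pos 4: y→f (+7) — repeating every 3. A repeating key of period 3 is used — shifts +3, +7, +8 over and over.
Applying it to nobody: n+3=q, o+7=v, b+8=j, o+3=r, d+7=k, y+8=g.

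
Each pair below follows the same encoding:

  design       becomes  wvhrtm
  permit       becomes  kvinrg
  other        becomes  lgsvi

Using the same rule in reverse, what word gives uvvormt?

feeling

This is the alphabet-reversal cipher (Atbash): a becomes z, b becomes y, etc.
Decoding uvvormt: u↔f, v↔e, v↔e, o↔l, r↔i, m↔n, t↔g.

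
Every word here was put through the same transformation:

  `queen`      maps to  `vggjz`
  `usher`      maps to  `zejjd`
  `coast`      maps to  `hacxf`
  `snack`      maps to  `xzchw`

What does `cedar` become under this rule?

Shifts by position in queen: pos 0: q→v (+5), pos 1: u→g (+12), pos 2: e→g (+2), pos 3: e→j (+5), pos 4: n→z (+12) — repeating every 3. The shifts repeat in a cycle of length 3: positions 0,1,… shift by +5, +12, +2, then the pattern repeats.
For cedar: c+5=h, e+12=q, d+2=f, a+5=f, r+12=d.

hqffd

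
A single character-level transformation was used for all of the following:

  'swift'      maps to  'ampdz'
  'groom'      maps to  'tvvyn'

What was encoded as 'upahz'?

The output letters match the input read backwards, each shifted +7: swift reversed is tfiws. Read the word backwards and shift each letter +7.
Undoing it on upahz: shift back: u−7=n, p−7=i, a−7=t, h−7=a, z−7=s → nitas; then reverse → satin.

satin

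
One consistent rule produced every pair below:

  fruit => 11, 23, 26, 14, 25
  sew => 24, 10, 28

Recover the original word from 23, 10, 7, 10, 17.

rebel

f is letter #6 and maps to 11: an offset of 5. The number is (letter's place in the alphabet, a=1) + 5.
Decoding 23, 10, 7, 10, 17: 23→(23−5)÷1=18=r, 10→(10−5)÷1=5=e, 7→(7−5)÷1=2=b, 10→(10−5)÷1=5=e, 17→(17−5)÷1=12=l.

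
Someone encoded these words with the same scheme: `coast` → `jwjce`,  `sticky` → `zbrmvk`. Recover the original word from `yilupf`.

In coast: c→j is +7, o→w is +8, a→j is +9, s→c is +10 — the shift increases by 1 each position. Each letter shifts forward by (position + 7), i.e. 7, 8, 9, … — the shift grows by one for each successive letter.
Reversing it on yilupf: y−7=r, i−8=a, l−9=c, u−10=k, p−11=e, f−12=t.

racket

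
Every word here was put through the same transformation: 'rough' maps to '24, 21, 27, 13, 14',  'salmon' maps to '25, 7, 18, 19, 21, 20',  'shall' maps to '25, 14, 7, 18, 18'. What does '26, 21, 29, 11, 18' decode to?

r is letter #18 and maps to 24: an offset of 6. The number is (letter's place in the alphabet, a=1) + 6.
Reversing it on 26, 21, 29, 11, 18: 26→(26−6)÷1=20=t, 21→(21−6)÷1=15=o, 29→(29−6)÷1=23=w, 11→(11−6)÷1=5=e, 18→(18−6)÷1=12=l.

towel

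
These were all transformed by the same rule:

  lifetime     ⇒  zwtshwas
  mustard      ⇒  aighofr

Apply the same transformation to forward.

tcfkofr

Compare letters: l→z is +14, i→w is +14, f→t is +14 — a constant shift. It's a constant shift of +14 (ROT14).
On forward: f+14=t, o+14=c, r+14=f, w+14=k, a+14=o, r+14=f, d+14=r.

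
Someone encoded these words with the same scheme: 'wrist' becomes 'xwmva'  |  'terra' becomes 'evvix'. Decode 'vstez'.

vapor

The output letters match the input read backwards, each shifted +4: wrist reversed is tsirw. Read the word backwards and shift each letter +4.
Reversing it on vstez: shift back: v−4=r, s−4=o, t−4=p, e−4=a, z−4=v → ropav; then reverse → vapor.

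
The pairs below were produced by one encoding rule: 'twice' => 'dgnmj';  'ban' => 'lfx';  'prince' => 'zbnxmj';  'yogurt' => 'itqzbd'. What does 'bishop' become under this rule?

lncrtz

The shift depends on letter class: consonant t→d is +10, but vowel i→n is +5. Two shifts are in play — +5 for a/e/i/o/u, +10 for every other letter.
On bishop: b(cons)+10=l, i(vowel)+5=n, s(cons)+10=c, h(cons)+10=r, o(vowel)+5=t, p(cons)+10=z.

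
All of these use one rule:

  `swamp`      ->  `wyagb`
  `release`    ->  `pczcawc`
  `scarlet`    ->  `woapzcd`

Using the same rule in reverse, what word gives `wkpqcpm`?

Each letter's alphabet position (a=0..z=25) is mapped through 7·x+0 mod 26 — an affine cipher.
Reversing it on wkpqcpm: w(22)→15·(22−0)≡18=s; k(10)→15·(10−0)≡20=u; p(15)→15·(15−0)≡17=r; q(16)→15·(16−0)≡6=g; c(2)→15·(2−0)≡4=e; p(15)→15·(15−0)≡17=r; m(12)→15·(12−0)≡24=y (all mod 26).

surgery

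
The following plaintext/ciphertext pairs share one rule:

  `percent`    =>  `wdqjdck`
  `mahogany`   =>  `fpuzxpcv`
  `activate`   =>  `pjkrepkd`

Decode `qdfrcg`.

remind

Each letter's alphabet position (a=0..z=25) is mapped through 23·x+15 mod 26 — an affine cipher.
Reversing it on qdfrcg: q(16)→17·(16−15)≡17=r; d(3)→17·(3−15)≡4=e; f(5)→17·(5−15)≡12=m; r(17)→17·(17−15)≡8=i; c(2)→17·(2−15)≡13=n; g(6)→17·(6−15)≡3=d (all mod 26).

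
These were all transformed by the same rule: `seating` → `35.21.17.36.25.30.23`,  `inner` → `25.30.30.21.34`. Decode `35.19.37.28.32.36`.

sculpt

The number is (letter's place in the alphabet, a=1) + 16.
Reversing it on 35.19.37.28.32.36: 35→(35−16)÷1=19=s, 19→(19−16)÷1=3=c, 37→(37−16)÷1=21=u, 28→(28−16)÷1=12=l, 32→(32−16)÷1=16=p, 36→(36−16)÷1=20=t.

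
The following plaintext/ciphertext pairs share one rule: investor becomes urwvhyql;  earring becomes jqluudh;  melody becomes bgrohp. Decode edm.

jab

Two steps: reverse the string, then apply a Caesar shift of +3.
Undoing it on edm: shift back: e−3=b, d−3=a, m−3=j → baj; then reverse → jab.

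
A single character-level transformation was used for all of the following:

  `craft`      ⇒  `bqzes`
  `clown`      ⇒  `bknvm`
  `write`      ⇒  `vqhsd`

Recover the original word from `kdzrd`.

Compare letters: c→b is +25, r→q is +25, a→z is +25 — a constant shift. Every letter moves 25 places later in the alphabet, wrapping around z→a.
Undoing it on kdzrd: k−25=l, d−25=e, z−25=a, r−25=s, d−25=e.

lease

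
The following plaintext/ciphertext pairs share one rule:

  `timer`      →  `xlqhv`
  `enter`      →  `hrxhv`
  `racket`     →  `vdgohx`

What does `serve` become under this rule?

The rule splits by letter class: vowels +3, consonants +4.
For serve: s(cons)+4=w, e(vowel)+3=h, r(cons)+4=v, v(cons)+4=z, e(vowel)+3=h.

whvzh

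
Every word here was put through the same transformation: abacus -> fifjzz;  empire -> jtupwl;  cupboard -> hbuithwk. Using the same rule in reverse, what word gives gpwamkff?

Shifts by position in abacus: pos 0: a→f (+5), pos 1: b→i (+7), pos 2: a→f (+5), pos 3: c→j (+7) — repeating every 2. The shifts repeat in a cycle of length 2: positions 0,1,… shift by +5, +7, then the pattern repeats.
Decoding gpwamkff: g−5=b, p−7=i, w−5=r, a−7=t, m−5=h, k−7=d, f−5=a, f−7=y.

birthday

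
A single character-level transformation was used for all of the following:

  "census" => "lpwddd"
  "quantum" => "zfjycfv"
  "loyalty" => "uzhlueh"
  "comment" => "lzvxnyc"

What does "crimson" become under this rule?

It's a Vigenère-style cipher with numeric key [9,11]: position i shifts by key[i mod 2].
For crimson: c+9=l, r+11=c, i+9=r, m+11=x, s+9=b, o+11=z, n+9=w.

lcrxbzw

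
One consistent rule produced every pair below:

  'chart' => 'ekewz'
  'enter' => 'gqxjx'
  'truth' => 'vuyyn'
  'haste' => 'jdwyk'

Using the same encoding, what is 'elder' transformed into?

The shift increases by 1 at each position, starting from +2: 2, 3, 4, ….
Applying it to elder: e+2=g, l+3=o, d+4=h, e+5=j, r+6=x.

gohjx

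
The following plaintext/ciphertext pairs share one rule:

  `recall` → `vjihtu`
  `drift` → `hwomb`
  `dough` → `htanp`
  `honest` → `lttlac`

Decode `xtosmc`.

In recall: r→v is +4, e→j is +5, c→i is +6, a→h is +7 — the shift increases by 1 each position. Letter i (0-indexed) is shifted by i+4, so successive shifts are 4, 5, 6, ….
Undoing it on xtosmc: x−4=t, t−5=o, o−6=i, s−7=l, m−8=e, c−9=t.

toilet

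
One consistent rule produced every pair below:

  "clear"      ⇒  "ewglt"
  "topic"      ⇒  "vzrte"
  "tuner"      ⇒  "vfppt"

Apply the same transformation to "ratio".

Shifts by position in clear: pos 0: c→e (+2), pos 1: l→w (+11), pos 2: e→g (+2), pos 3: a→l (+11) — repeating every 2. It's a Vigenère-style cipher with numeric key [2,11]: position i shifts by key[i mod 2].
Applying it to ratio: r+2=t, a+11=l, t+2=v, i+11=t, o+2=q.

tlvtq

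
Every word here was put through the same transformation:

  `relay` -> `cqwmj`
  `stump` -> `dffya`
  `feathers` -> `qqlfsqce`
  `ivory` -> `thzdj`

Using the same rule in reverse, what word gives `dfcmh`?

Shifts by position in relay: pos 0: r→c (+11), pos 1: e→q (+12), pos 2: l→w (+11), pos 3: a→m (+12) — repeating every 2. A repeating key of period 2 is used — shifts +11, +12 over and over.
Decoding dfcmh: d−11=s, f−12=t, c−11=r, m−12=a, h−11=w.

straw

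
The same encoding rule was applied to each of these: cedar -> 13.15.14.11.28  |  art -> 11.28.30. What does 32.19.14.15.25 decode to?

video

Each letter is replaced by its alphabet position (a=1..z=26) + 10.
Reversing it on 32.19.14.15.25: 32→(32−10)÷1=22=v, 19→(19−10)÷1=9=i, 14→(14−10)÷1=4=d, 15→(15−10)÷1=5=e, 25→(25−10)÷1=15=o.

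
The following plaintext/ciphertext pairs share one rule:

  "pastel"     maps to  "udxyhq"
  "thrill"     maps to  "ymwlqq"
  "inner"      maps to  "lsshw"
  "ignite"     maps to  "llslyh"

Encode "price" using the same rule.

uwlhh

The shift depends on letter class: consonant p→u is +5, but vowel a→d is +3. Two shifts are in play — +3 for a/e/i/o/u, +5 for every other letter.
Applying it to price: p(cons)+5=u, r(cons)+5=w, i(vowel)+3=l, c(cons)+5=h, e(vowel)+3=h.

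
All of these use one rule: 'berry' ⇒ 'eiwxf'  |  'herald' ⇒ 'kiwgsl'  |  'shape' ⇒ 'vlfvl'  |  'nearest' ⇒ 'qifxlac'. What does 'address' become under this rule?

The shift increases by 1 at each position, starting from +3: 3, 4, 5, ….
Applying it to address: a+3=d, d+4=h, d+5=i, r+6=x, e+7=l, s+8=a, s+9=b.

dhixlab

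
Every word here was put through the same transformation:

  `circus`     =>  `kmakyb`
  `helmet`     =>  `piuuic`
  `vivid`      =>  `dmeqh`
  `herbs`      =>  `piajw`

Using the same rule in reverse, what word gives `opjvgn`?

glance

Shifts by position in circus: pos 0: c→k (+8), pos 1: i→m (+4), pos 2: r→a (+9), pos 3: c→k (+8), pos 4: u→y (+4), pos 5: s→b (+9) — repeating every 3. A repeating key of period 3 is used — shifts +8, +4, +9 over and over.
Reversing it on opjvgn: o−8=g, p−4=l, j−9=a, v−8=n, g−4=c, n−9=e.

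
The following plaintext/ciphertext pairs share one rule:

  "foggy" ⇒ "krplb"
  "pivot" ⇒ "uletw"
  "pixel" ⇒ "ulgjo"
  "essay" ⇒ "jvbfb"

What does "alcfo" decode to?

Shifts by position in foggy: pos 0: f→k (+5), pos 1: o→r (+3), pos 2: g→p (+9), pos 3: g→l (+5), pos 4: y→b (+3) — repeating every 3. A repeating key of period 3 is used — shifts +5, +3, +9 over and over.
Decoding alcfo: a−5=v, l−3=i, c−9=t, f−5=a, o−3=l.

vital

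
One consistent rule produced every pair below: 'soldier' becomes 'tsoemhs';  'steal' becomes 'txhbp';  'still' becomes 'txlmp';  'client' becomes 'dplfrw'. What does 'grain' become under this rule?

hvdjr

Shifts by position in soldier: pos 0: s→t (+1), pos 1: o→s (+4), pos 2: l→o (+3), pos 3: d→e (+1), pos 4: i→m (+4), pos 5: e→h (+3) — repeating every 3. It's a Vigenère-style cipher with numeric key [1,4,3]: position i shifts by key[i mod 3].
Applying it to grain: g+1=h, r+4=v, a+3=d, i+1=j, n+4=r.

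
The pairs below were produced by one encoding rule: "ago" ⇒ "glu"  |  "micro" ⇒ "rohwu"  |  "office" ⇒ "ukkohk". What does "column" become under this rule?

Vowels shift forward by 6 and consonants shift forward by 5.
Applying it to column: c(cons)+5=h, o(vowel)+6=u, l(cons)+5=q, u(vowel)+6=a, m(cons)+5=r, n(cons)+5=s.

huqars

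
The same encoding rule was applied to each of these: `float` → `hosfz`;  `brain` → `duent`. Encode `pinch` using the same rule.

In float: f→h is +2, l→o is +3, o→s is +4, a→f is +5 — the shift increases by 1 each position. Each letter shifts forward by (position + 2), i.e. 2, 3, 4, … — the shift grows by one for each successive letter.
Applying it to pinch: p+2=r, i+3=l, n+4=r, c+5=h, h+6=n.

rlrhn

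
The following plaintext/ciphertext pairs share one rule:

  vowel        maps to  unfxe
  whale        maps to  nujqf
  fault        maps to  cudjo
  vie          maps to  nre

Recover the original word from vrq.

him

The output letters match the input read backwards, each shifted +9: vowel reversed is lewov. Two steps: reverse the string, then apply a Caesar shift of +9.
Undoing it on vrq: shift back: v−9=m, r−9=i, q−9=h → mih; then reverse → him.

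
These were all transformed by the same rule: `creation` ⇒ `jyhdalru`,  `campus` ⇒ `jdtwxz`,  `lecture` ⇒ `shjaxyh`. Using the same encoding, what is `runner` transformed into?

yxuuhy

The shift depends on letter class: consonant c→j is +7, but vowel e→h is +3. The rule splits by letter class: vowels +3, consonants +7.
For runner: r(cons)+7=y, u(vowel)+3=x, n(cons)+7=u, n(cons)+7=u, e(vowel)+3=h, r(cons)+7=y.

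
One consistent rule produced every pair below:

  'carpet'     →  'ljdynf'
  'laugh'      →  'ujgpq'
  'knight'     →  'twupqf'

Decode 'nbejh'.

Shifts by position in carpet: pos 0: c→l (+9), pos 1: a→j (+9), pos 2: r→d (+12), pos 3: p→y (+9), pos 4: e→n (+9), pos 5: t→f (+12) — repeating every 3. The shifts repeat in a cycle of length 3: positions 0,1,… shift by +9, +9, +12, then the pattern repeats.
Reversing it on nbejh: n−9=e, b−9=s, e−12=s, j−9=a, h−9=y.

essay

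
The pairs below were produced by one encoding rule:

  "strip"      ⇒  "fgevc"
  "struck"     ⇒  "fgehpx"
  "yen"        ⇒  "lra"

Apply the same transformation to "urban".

heona

Compare letters: s→f is +13, t→g is +13, r→e is +13 — a constant shift. This is a Caesar cipher with shift 13.
On urban: u+13=h, r+13=e, b+13=o, a+13=n, n+13=a.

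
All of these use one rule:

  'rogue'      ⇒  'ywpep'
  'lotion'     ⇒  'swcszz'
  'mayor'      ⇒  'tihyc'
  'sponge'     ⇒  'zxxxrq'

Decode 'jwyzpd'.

copper

In rogue: r→y is +7, o→w is +8, g→p is +9, u→e is +10 — the shift increases by 1 each position. The shift increases by 1 at each position, starting from +7: 7, 8, 9, ….
Reversing it on jwyzpd: j−7=c, w−8=o, y−9=p, z−10=p, p−11=e, d−12=r.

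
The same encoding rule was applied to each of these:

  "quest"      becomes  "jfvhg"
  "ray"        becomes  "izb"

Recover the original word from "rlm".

Each pair mirrors across the alphabet (q↔j, u↔f, e↔v): positions sum to 25. Each letter is replaced by its mirror in the alphabet: a↔z, b↔y, c↔x, and so on (the Atbash cipher).
Undoing it on rlm: r↔i, l↔o, m↔n.

ion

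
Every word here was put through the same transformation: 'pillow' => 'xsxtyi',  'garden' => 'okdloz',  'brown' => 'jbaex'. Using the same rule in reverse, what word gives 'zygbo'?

route

Shifts by position in pillow: pos 0: p→x (+8), pos 1: i→s (+10), pos 2: l→x (+12), pos 3: l→t (+8), pos 4: o→y (+10), pos 5: w→i (+12) — repeating every 3. The shifts repeat in a cycle of length 3: positions 0,1,… shift by +8, +10, +12, then the pattern repeats.
Decoding zygbo: z−8=r, y−10=o, g−12=u, b−8=t, o−10=e.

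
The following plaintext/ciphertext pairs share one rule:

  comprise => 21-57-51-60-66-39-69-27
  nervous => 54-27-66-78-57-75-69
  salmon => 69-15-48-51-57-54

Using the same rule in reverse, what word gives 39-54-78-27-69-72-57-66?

investor

c(#3)→21 and o(#15)→57: differences scale by 3, so n = 3·pos + 12. With a=1..z=26, the number is 3·pos + 12.
Undoing it on 39-54-78-27-69-72-57-66: 39→(39−12)÷3=9=i, 54→(54−12)÷3=14=n, 78→(78−12)÷3=22=v, 27→(27−12)÷3=5=e, 69→(69−12)÷3=19=s, 72→(72−12)÷3=20=t, 57→(57−12)÷3=15=o, 66→(66−12)÷3=18=r.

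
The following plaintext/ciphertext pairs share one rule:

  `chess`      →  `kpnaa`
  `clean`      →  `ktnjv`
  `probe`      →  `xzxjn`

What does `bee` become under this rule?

jnn

The shift depends on letter class: consonant c→k is +8, but vowel e→n is +9. Vowels shift forward by 9 and consonants shift forward by 8.
Applying it to bee: b(cons)+8=j, e(vowel)+9=n, e(vowel)+9=n.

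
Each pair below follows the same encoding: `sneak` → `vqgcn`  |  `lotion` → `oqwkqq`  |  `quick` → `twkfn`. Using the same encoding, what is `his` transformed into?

The shift depends on letter class: consonant s→v is +3, but vowel e→g is +2. Two shifts are in play — +2 for a/e/i/o/u, +3 for every other letter.
Applying it to his: h(cons)+3=k, i(vowel)+2=k, s(cons)+3=v.

kkv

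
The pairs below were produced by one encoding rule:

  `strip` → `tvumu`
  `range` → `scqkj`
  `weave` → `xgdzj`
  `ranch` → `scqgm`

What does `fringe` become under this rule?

In strip: s→t is +1, t→v is +2, r→u is +3, i→m is +4 — the shift increases by 1 each position. Letter i (0-indexed) is shifted by i+1, so successive shifts are 1, 2, 3, ….
On fringe: f+1=g, r+2=t, i+3=l, n+4=r, g+5=l, e+6=k.

gtlrlk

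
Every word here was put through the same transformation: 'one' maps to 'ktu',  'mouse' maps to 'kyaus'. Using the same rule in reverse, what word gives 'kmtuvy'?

sponge

Read the word backwards and shift each letter +6.
Decoding kmtuvy: shift back: k−6=e, m−6=g, t−6=n, u−6=o, v−6=p, y−6=s → egnops; then reverse → sponge.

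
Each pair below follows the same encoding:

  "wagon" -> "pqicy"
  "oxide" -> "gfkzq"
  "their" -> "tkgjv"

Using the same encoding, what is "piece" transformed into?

The output letters match the input read backwards, each shifted +2: wagon reversed is nogaw. Two steps: reverse the string, then apply a Caesar shift of +2.
On piece: reverse → eceip; then shift: e+2=g, c+2=e, e+2=g, i+2=k, p+2=r.

gegkr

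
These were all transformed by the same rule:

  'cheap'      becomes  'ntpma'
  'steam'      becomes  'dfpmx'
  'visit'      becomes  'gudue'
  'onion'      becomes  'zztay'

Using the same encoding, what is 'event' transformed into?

phpze

Shifts by position in cheap: pos 0: c→n (+11), pos 1: h→t (+12), pos 2: e→p (+11), pos 3: a→m (+12) — repeating every 2. A repeating key of period 2 is used — shifts +11, +12 over and over.
For event: e+11=p, v+12=h, e+11=p, n+12=z, t+11=e.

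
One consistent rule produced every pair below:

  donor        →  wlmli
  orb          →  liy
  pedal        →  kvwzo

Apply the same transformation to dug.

wft

Each pair mirrors across the alphabet (d↔w, o↔l, n↔m): positions sum to 25. Letters are reflected about the middle of the alphabet (position → 25−position): Atbash.
On dug: d↔w, u↔f, g↔t.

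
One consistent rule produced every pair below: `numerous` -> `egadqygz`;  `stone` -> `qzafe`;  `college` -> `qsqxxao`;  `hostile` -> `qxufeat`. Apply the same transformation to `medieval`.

The output letters match the input read backwards, each shifted +12: numerous reversed is suoremun. Two steps: reverse the string, then apply a Caesar shift of +12.
For medieval: reverse → laveidem; then shift: l+12=x, a+12=m, v+12=h, e+12=q, i+12=u, d+12=p, e+12=q, m+12=y.

xmhqupqy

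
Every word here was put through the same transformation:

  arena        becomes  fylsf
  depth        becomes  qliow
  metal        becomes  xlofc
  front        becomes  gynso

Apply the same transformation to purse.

a(0)→f(5) and r(17)→y(24) fit y≡21x+5 (mod 26); the inverse of 21 mod 26 is 5. Each letter's alphabet position (a=0..z=25) is mapped through 21·x+5 mod 26 — an affine cipher.
Applying it to purse: p(15)→21·15+5≡8=i; u(20)→21·20+5≡9=j; r(17)→21·17+5≡24=y; s(18)→21·18+5≡19=t; e(4)→21·4+5≡11=l (all mod 26).

ijytl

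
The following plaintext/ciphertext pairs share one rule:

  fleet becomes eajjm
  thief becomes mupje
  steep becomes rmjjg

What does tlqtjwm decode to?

This is an affine cipher: with a=0,…,z=25, each position x becomes (21x+3) mod 26.
Undoing it on tlqtjwm: t(19)→5·(19−3)≡2=c; l(11)→5·(11−3)≡14=o; q(16)→5·(16−3)≡13=n; t(19)→5·(19−3)≡2=c; j(9)→5·(9−3)≡4=e; w(22)→5·(22−3)≡17=r; m(12)→5·(12−3)≡19=t (all mod 26).

concert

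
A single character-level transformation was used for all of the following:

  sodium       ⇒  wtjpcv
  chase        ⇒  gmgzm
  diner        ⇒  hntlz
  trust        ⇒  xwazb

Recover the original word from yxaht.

usual

The shift increases by 1 at each position, starting from +4: 4, 5, 6, ….
Undoing it on yxaht: y−4=u, x−5=s, a−6=u, h−7=a, t−8=l.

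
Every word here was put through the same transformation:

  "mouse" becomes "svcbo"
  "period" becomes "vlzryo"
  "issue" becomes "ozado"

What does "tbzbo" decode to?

nurse

In mouse: m→s is +6, o→v is +7, u→c is +8, s→b is +9 — the shift increases by 1 each position. The shift increases by 1 at each position, starting from +6: 6, 7, 8, ….
Undoing it on tbzbo: t−6=n, b−7=u, z−8=r, b−9=s, o−10=e.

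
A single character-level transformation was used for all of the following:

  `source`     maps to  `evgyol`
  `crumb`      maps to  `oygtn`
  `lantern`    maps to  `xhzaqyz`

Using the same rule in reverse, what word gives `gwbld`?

It's a Vigenère-style cipher with numeric key [12,7]: position i shifts by key[i mod 2].
Reversing it on gwbld: g−12=u, w−7=p, b−12=p, l−7=e, d−12=r.

upper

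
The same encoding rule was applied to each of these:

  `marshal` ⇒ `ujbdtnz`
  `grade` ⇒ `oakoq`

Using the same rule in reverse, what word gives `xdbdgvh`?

In marshal: m→u is +8, a→j is +9, r→b is +10, s→d is +11 — the shift increases by 1 each position. Each letter shifts forward by (position + 8), i.e. 8, 9, 10, … — the shift grows by one for each successive letter.
Undoing it on xdbdgvh: x−8=p, d−9=u, b−10=r, d−11=s, g−12=u, v−13=i, h−14=t.

pursuit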